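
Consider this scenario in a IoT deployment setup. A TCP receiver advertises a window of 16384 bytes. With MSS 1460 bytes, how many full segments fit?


Given: RWND = 16384 bytes, MSS = 1460 bytes
Full segments = floor(RWND / MSS)
Full segments = floor(16384 / 1460)
Full segments = floor(11.2219) = 11

11


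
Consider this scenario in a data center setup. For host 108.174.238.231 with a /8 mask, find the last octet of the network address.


Given: IP = 108.174.238.231, prefix = /8
Subnet mask = 255.0.0.0
Last octet of IP: 231
Last octet of mask: 0
Network last octet = 231 AND 0 = 0

0


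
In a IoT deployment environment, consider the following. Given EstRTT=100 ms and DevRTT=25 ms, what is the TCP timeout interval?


Given: EstRTT = 100 ms, DevRTT = 25 ms
Timeout = EstRTT + 4 * DevRTT
4 * DevRTT = 4 * 25 = 100
Timeout = 100 + 100 = 200 ms

200


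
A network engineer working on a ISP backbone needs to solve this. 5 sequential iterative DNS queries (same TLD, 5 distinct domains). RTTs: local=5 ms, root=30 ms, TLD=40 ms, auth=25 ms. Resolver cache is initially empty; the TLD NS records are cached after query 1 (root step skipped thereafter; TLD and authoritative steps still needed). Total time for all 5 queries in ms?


Lookup 1 (cold cache): local + root + TLD + auth = 5 + 30 + 40 + 25 = 100 ms
Lookups 2..5 (TLD NS cached -> skip root; new domain -> still ask TLD and auth): local + TLD + auth = 5 + 40 + 25 = 70 ms each
Remaining 4 lookups: 4 * 70 = 280 ms
Total = 100 + 280 = 380 ms

380


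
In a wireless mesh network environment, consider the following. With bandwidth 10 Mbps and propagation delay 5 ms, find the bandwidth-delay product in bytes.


Given: bandwidth = 10 Mbps, delay = 5 ms
BDP in bits = 10 * 10^6 * 5 / 1000
BDP in bits = 50000
BDP in bytes = 50000 / 8 = 6250

6250


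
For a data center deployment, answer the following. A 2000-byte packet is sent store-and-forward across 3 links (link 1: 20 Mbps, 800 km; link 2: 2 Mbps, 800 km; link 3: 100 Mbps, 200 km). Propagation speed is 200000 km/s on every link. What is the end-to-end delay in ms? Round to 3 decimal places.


Packet = 2000 bytes = 16000 bits. Store-and-forward: sum (t_trans + t_prop) per link.
Link 1: t_trans = 16000/(20*10^6) s = 0.8000 ms; t_prop = 800/200000 s = 4.0000 ms; subtotal = 4.8000 ms
Link 2: t_trans = 16000/(2*10^6) s = 8.0000 ms; t_prop = 800/200000 s = 4.0000 ms; subtotal = 12.0000 ms
Link 3: t_trans = 16000/(100*10^6) s = 0.1600 ms; t_prop = 200/200000 s = 1.0000 ms; subtotal = 1.1600 ms
End-to-end = 4.8000 + 12.0000 + 1.1600 = 17.9600 ms -> 17.960 ms (3 dp)

17.960


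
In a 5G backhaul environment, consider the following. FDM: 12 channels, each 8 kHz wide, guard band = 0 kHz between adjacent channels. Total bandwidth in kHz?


Given: 12 channels, 8 kHz each, guard = 0 kHz
Channel bandwidth = 12 * 8 = 96 kHz
Guard bands = 11 gaps * 0 kHz = 0 kHz
Total = 96 + 0 = 96 kHz

96


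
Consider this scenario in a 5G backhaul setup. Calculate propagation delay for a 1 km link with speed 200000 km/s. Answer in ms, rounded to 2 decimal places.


Given: distance = 1 km, speed = 200000 km/s
Delay = distance / speed = 1 / 200000 seconds
Delay in ms = 1 * 1000 / 200000
Delay = 0.0050 ms
Rounded to 2 dp = 0.01 ms

0.01


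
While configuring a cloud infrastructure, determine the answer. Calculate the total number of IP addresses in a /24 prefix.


Given: CIDR prefix /24
Host bits = 32 - 24 = 8
Total addresses = 2^8 = 256

256


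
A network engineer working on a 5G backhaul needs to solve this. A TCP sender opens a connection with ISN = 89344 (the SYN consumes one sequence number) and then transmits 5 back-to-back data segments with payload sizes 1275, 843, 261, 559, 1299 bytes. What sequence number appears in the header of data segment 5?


The SYN occupies sequence number ISN = 89344, so the first data byte is ISN + 1 = 89345.
SEQ of data segment i = (ISN + 1) + sum of payload sizes of segments 1..i-1.
Segment 1: SEQ = 89345, payload = 1275 bytes
Segment 2: SEQ = 90620, payload = 843 bytes
Segment 3: SEQ = 91463, payload = 261 bytes
Segment 4: SEQ = 91724, payload = 559 bytes
Segment 5: SEQ = 92283, payload = 1299 bytes
SEQ of segment 5 = 89345 + 1275 + 843 + 261 + 559 = 92283

92283


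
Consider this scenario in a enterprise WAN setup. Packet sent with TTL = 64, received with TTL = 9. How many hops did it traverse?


Given: initial TTL = 64, received TTL = 9
Hops = initial TTL - received TTL
Hops = 64 - 9 = 55

55


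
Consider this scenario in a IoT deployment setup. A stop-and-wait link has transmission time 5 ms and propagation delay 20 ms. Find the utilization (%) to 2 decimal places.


Given: Ttrans = 5 ms, Tprop = 20 ms
RTT = 2 * Tprop = 2 * 20 = 40 ms
U = Ttrans / (Ttrans + RTT)
U = 5 / (5 + 40)
U = 5 / 45 = 0.111111
U% = 11.11%

11.11


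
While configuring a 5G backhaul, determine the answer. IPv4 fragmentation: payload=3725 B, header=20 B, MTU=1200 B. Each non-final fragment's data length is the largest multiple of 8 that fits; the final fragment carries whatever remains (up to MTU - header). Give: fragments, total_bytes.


Max data per non-final fragment = floor((MTU - header)/8)*8 = floor((1200 - 20)/8)*8 = floor(1180/8)*8 = 1176 B
Final fragment needs no 8-byte alignment: it can carry up to MTU - header = 1180 B
Non-final fragments needed = ceil((payload - 1180) / 1176) = ceil(2545/1176) = ceil(2.1641) = 3
Number of fragments = 3 + 1 = 4
Fragment sizes (data): 3 * 1176 B + 197 B (last, 197 <= 1180 OK)
Total bytes sent = payload + n_frags * header = 3725 + 4*20 = 3725 + 80 = 3805 B

4, 3805


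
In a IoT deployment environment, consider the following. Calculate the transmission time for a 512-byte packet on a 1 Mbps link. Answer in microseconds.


Given: packet = 512 bytes, bandwidth = 1 Mbps
Packet in bits = 512 * 8 = 4096 bits
Bandwidth = 1 * 10^6 = 1000000 bps
Time = 4096 / 1000000 seconds
Time in us = 4096 * 10^6 / 1000000 = 4096

4096


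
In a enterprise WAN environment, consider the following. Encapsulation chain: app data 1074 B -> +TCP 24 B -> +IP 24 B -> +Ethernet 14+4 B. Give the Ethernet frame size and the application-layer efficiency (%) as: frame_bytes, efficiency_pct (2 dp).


TCP segment = 1074 + 24 = 1098 B
IP packet = 1098 + 24 = 1122 B
Ethernet frame = 1122 + 14 + 4 = 1140 B
Efficiency = app / frame = 1074 / 1140 = 0.942105 = 94.2105% -> 94.21% (2 dp)

1140, 94.21


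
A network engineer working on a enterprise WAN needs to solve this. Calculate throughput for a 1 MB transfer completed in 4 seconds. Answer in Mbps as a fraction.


Given: file = 1 MB, time = 4 s
File in Mb = 1 * 8 = 8 Mb
Throughput = 8 / 4 Mbps
Throughput = 2 Mbps

2


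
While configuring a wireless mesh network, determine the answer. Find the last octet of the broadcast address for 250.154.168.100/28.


Given: IP = 250.154.168.100, prefix = /28
Host bits = 32 - 28 = 4
Network last octet = 100 AND mask = 96
Host part size = 2^4 - 1 = 15
Broadcast last octet = 96 OR 15 = 111

111


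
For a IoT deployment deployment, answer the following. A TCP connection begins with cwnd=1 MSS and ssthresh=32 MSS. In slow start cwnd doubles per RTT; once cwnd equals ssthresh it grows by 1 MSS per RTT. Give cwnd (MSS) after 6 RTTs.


RTT 0: cwnd = 1 MSS (initial)
RTT 1: cwnd = 2 MSS (slow start, doubled)
RTT 2: cwnd = 4 MSS (slow start, doubled)
RTT 3: cwnd = 8 MSS (slow start, doubled)
RTT 4: cwnd = 16 MSS (slow start, doubled)
RTT 5: cwnd = 32 MSS (slow start, doubled)
RTT 6: cwnd = 33 MSS (congestion avoidance, +1)

33


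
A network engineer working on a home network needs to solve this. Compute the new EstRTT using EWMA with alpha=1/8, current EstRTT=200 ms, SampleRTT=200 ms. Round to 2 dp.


Given: EstRTT = 200 ms, SampleRTT = 200 ms, alpha = 1/8
New EstRTT = (1 - alpha) * EstRTT + alpha * SampleRTT
(7/8) * 200 = 175
(1/8) * 200 = 25
New EstRTT = 175 + 25 = 200 ms -> 200.00 ms (2 dp)

200.00


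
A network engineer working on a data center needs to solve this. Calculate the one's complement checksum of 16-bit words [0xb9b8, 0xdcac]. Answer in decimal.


Given words: [0xb9b8, 0xdcac]
Step 1: Sum all words
Raw sum = 47544 + 56492 = 104036
Step 2: Fold carry: (38500 + 1) = 38501
One's complement = ~38501 & 0xFFFF = 27034

27034


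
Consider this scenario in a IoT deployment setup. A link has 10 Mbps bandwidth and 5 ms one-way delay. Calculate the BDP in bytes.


Given: bandwidth = 10 Mbps, delay = 5 ms
BDP in bits = 10 * 10^6 * 5 / 1000
BDP in bits = 50000
BDP in bytes = 50000 / 8 = 6250

6250


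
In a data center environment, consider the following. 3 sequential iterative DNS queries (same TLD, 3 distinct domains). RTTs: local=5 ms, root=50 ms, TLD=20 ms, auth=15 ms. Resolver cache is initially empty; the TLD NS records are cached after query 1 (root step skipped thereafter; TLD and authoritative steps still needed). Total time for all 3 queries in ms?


Lookup 1 (cold cache): local + root + TLD + auth = 5 + 50 + 20 + 15 = 90 ms
Lookups 2..3 (TLD NS cached -> skip root; new domain -> still ask TLD and auth): local + TLD + auth = 5 + 20 + 15 = 40 ms each
Remaining 2 lookups: 2 * 40 = 80 ms
Total = 90 + 80 = 170 ms

170


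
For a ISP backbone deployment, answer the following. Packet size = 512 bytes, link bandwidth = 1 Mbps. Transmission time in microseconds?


Given: packet = 512 bytes, bandwidth = 1 Mbps
Packet in bits = 512 * 8 = 4096 bits
Bandwidth = 1 * 10^6 = 1000000 bps
Time = 4096 / 1000000 seconds
Time in us = 4096 * 10^6 / 1000000 = 4096

4096


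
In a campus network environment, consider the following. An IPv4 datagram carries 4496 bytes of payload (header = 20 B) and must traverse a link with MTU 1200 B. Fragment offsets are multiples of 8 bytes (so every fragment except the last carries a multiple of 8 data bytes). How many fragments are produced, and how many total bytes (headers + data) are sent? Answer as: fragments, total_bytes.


Max data per non-final fragment = floor((MTU - header)/8)*8 = floor((1200 - 20)/8)*8 = floor(1180/8)*8 = 1176 B
Final fragment needs no 8-byte alignment: it can carry up to MTU - header = 1180 B
Non-final fragments needed = ceil((payload - 1180) / 1176) = ceil(3316/1176) = ceil(2.8197) = 3
Number of fragments = 3 + 1 = 4
Fragment sizes (data): 3 * 1176 B + 968 B (last, 968 <= 1180 OK)
Total bytes sent = payload + n_frags * header = 4496 + 4*20 = 4496 + 80 = 4576 B

4, 4576


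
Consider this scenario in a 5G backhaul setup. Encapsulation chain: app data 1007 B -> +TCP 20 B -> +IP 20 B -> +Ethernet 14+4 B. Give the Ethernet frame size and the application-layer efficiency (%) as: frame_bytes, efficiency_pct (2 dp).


TCP segment = 1007 + 20 = 1027 B
IP packet = 1027 + 20 = 1047 B
Ethernet frame = 1047 + 14 + 4 = 1065 B
Efficiency = app / frame = 1007 / 1065 = 0.945540 = 94.5540% -> 94.55% (2 dp)

1065, 94.55


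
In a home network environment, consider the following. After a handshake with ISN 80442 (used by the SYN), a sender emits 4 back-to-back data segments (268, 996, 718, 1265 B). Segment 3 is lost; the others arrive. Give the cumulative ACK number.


SYN uses sequence number 80442; first data byte = ISN + 1 = 80443.
Segment 1: SEQ = 80443, len = 268 B, covers [80443, 80710]
Segment 2: SEQ = 80711, len = 996 B, covers [80711, 81706]
Segment 3: SEQ = 81707, len = 718 B, covers [81707, 82424] [LOST]
Segment 4: SEQ = 82425, len = 1265 B, covers [82425, 83689]
In-order data received: bytes [80443, 81706] (segments 1..2).
Segment 3 missing -> gap begins at byte 81707; later segments buffered out of order.
Cumulative ACK = next expected in-order byte = 80443 + 268 + 996 = 81707

81707


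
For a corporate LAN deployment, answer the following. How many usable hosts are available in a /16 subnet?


Given: subnet mask /16
Host bits = 32 - 16 = 16
Total addresses = 2^16 = 65536
Usable hosts = 65536 - 2 (network + broadcast) = 65534

65534


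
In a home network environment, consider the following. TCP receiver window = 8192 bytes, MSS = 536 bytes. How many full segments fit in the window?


Given: RWND = 8192 bytes, MSS = 536 bytes
Full segments = floor(RWND / MSS)
Full segments = floor(8192 / 536)
Full segments = floor(15.2836) = 15

15


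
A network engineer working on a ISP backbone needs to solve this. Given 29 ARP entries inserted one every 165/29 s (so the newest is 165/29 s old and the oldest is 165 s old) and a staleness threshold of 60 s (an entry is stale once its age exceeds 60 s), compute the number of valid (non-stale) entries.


Ages are k * 165/29 s for k = 1..29 (spacing = 5.6897 s).
Entry k is valid iff k * 165/29 <= 60 iff k <= 29 * 60 / 165 = 10.5455
n_valid = floor(10.5455) = 10
(n_stale = 29 - 10 = 19)

10


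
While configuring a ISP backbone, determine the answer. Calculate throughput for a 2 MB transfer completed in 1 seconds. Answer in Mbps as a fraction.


Given: file = 2 MB, time = 1 s
File in Mb = 2 * 8 = 16 Mb
Throughput = 16 / 1 Mbps
Throughput = 16 Mbps

16


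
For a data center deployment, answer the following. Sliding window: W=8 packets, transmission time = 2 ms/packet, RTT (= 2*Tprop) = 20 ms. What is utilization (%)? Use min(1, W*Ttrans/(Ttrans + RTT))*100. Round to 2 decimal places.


Given: W = 8, Ttrans = 2 ms, RTT = 20 ms (= 2 * Tprop, Tprop = 10 ms)
Cycle time = Ttrans + RTT = 2 + 20 = 22 ms (first packet sent until its ACK returns)
W * Ttrans = 8 * 2 = 16 ms of sending per cycle
W * Ttrans / (Ttrans + RTT) = 16 / 22 = 0.727273
U = min(1, 0.727273) = 0.727273
U% = 72.73%

72.73


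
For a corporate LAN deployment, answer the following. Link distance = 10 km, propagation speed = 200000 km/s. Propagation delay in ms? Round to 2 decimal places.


Given: distance = 10 km, speed = 200000 km/s
Delay = distance / speed = 10 / 200000 seconds
Delay in ms = 10 * 1000 / 200000
Delay = 0.0500 ms
Rounded to 2 dp = 0.05 ms

0.05


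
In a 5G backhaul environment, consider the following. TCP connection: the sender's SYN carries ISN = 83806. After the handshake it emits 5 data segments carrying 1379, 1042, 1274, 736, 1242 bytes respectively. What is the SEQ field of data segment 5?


The SYN occupies sequence number ISN = 83806, so the first data byte is ISN + 1 = 83807.
SEQ of data segment i = (ISN + 1) + sum of payload sizes of segments 1..i-1.
Segment 1: SEQ = 83807, payload = 1379 bytes
Segment 2: SEQ = 85186, payload = 1042 bytes
Segment 3: SEQ = 86228, payload = 1274 bytes
Segment 4: SEQ = 87502, payload = 736 bytes
Segment 5: SEQ = 88238, payload = 1242 bytes
SEQ of segment 5 = 83807 + 1379 + 1042 + 1274 + 736 = 88238

88238


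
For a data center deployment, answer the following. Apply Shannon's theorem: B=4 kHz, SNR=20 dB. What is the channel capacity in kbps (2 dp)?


Given: B = 4 kHz, SNR = 20 dB
SNR linear = 10^(20/10) = 100
1 + SNR = 101
log2(101) = 6.6582114828
C = 4 * 1000 * 6.6582114828 = 26632.8459 bps
C = 26.632846 kbps -> 26.63 kbps (2 dp)

26.63


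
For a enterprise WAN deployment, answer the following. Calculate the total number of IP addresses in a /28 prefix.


Given: CIDR prefix /28
Host bits = 32 - 28 = 4
Total addresses = 2^4 = 16

16


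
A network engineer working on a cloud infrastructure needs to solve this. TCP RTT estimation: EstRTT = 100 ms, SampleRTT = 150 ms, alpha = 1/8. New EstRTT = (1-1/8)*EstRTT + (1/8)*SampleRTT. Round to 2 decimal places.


Given: EstRTT = 100 ms, SampleRTT = 150 ms, alpha = 1/8
New EstRTT = (1 - alpha) * EstRTT + alpha * SampleRTT
(7/8) * 100 = 87.5
(1/8) * 150 = 18.75
New EstRTT = 87.5 + 18.75 = 106.25 ms -> 106.25 ms (2 dp)

106.25


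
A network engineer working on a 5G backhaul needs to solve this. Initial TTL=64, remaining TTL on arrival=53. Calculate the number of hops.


Given: initial TTL = 64, received TTL = 53
Hops = initial TTL - received TTL
Hops = 64 - 53 = 11

11


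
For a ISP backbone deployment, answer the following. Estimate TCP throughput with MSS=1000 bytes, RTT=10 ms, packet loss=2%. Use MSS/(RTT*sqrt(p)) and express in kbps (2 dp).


Given: MSS = 1000 bytes, RTT = 10 ms, loss = 2%
RTT in seconds = 10 / 1000 = 0.01
Loss rate = 2% = 0.02
sqrt(loss) = sqrt(0.02) = 0.141421356237
Throughput (bytes/s) = 1000 / (0.01 * 0.141421356237) = 707106.7812
Throughput (kbps) = 707106.7812 * 8 / 1000 = 5656.854249 -> 5656.85 kbps (2 dp)

5656.85


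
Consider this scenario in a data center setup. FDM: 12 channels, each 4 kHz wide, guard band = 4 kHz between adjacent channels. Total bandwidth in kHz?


Given: 12 channels, 4 kHz each, guard = 4 kHz
Channel bandwidth = 12 * 4 = 48 kHz
Guard bands = 11 gaps * 4 kHz = 44 kHz
Total = 48 + 44 = 92 kHz

92


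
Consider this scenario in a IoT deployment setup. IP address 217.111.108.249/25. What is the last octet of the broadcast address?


Given: IP = 217.111.108.249, prefix = /25
Host bits = 32 - 25 = 7
Network last octet = 249 AND mask = 128
Host part size = 2^7 - 1 = 127
Broadcast last octet = 128 OR 127 = 255

255


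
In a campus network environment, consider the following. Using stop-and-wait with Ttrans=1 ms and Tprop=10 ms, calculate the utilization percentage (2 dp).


Given: Ttrans = 1 ms, Tprop = 10 ms
RTT = 2 * Tprop = 2 * 10 = 20 ms
U = Ttrans / (Ttrans + RTT)
U = 1 / (1 + 20)
U = 1 / 21 = 0.047619
U% = 4.76%

4.76


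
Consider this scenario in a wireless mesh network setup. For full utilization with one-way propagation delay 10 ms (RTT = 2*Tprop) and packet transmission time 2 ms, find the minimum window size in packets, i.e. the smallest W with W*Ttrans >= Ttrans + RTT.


Given: Ttrans = 2 ms, RTT = 20 ms (= 2 * Tprop, Tprop = 10 ms)
Time until first ACK returns = Ttrans + RTT = 2 + 20 = 22 ms
Need W * Ttrans >= Ttrans + RTT  ->  W >= (Ttrans + RTT) / Ttrans
(Ttrans + RTT) / Ttrans = 22 / 2 = 11
W_min = ceil(11) = 11

11


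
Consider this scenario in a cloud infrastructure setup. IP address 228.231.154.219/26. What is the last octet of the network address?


Given: IP = 228.231.154.219, prefix = /26
Subnet mask = 255.255.255.192
Last octet of IP: 219
Last octet of mask: 192
Network last octet = 219 AND 192 = 192

192


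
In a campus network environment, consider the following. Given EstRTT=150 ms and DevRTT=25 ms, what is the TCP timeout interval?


Given: EstRTT = 150 ms, DevRTT = 25 ms
Timeout = EstRTT + 4 * DevRTT
4 * DevRTT = 4 * 25 = 100
Timeout = 150 + 100 = 250 ms

250


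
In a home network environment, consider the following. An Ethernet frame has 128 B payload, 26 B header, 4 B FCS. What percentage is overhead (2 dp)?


Given: payload = 128 B, header = 26 B, trailer = 4 B
Overhead bytes = header + trailer = 26 + 4 = 30
Total frame = payload + overhead = 128 + 30 = 158
Overhead % = 30 / 158 * 100 = 18.9873% -> 18.99% (2 dp)

18.99


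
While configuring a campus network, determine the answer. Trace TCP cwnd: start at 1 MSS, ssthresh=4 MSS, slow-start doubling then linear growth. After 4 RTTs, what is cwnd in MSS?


RTT 0: cwnd = 1 MSS (initial)
RTT 1: cwnd = 2 MSS (slow start, doubled)
RTT 2: cwnd = 4 MSS (slow start, doubled)
RTT 3: cwnd = 5 MSS (congestion avoidance, +1)
RTT 4: cwnd = 6 MSS (congestion avoidance, +1)

6


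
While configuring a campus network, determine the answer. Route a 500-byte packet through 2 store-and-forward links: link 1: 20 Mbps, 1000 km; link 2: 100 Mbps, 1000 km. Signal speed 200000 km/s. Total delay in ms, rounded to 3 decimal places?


Packet = 500 bytes = 4000 bits. Store-and-forward: sum (t_trans + t_prop) per link.
Link 1: t_trans = 4000/(20*10^6) s = 0.2000 ms; t_prop = 1000/200000 s = 5.0000 ms; subtotal = 5.2000 ms
Link 2: t_trans = 4000/(100*10^6) s = 0.0400 ms; t_prop = 1000/200000 s = 5.0000 ms; subtotal = 5.0400 ms
End-to-end = 5.2000 + 5.0400 = 10.2400 ms -> 10.240 ms (3 dp)

10.240


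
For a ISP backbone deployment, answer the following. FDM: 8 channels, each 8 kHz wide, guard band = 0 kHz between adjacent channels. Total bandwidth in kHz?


Given: 8 channels, 8 kHz each, guard = 0 kHz
Channel bandwidth = 8 * 8 = 64 kHz
Guard bands = 7 gaps * 0 kHz = 0 kHz
Total = 64 + 0 = 64 kHz

64


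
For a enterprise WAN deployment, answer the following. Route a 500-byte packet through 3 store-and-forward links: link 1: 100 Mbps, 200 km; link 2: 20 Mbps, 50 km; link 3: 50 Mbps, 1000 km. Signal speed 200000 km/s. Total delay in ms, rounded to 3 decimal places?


Packet = 500 bytes = 4000 bits. Store-and-forward: sum (t_trans + t_prop) per link.
Link 1: t_trans = 4000/(100*10^6) s = 0.0400 ms; t_prop = 200/200000 s = 1.0000 ms; subtotal = 1.0400 ms
Link 2: t_trans = 4000/(20*10^6) s = 0.2000 ms; t_prop = 50/200000 s = 0.2500 ms; subtotal = 0.4500 ms
Link 3: t_trans = 4000/(50*10^6) s = 0.0800 ms; t_prop = 1000/200000 s = 5.0000 ms; subtotal = 5.0800 ms
End-to-end = 1.0400 + 0.4500 + 5.0800 = 6.5700 ms -> 6.570 ms (3 dp)

6.570


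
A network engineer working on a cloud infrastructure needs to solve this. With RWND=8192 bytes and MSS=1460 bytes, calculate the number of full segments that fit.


Given: RWND = 8192 bytes, MSS = 1460 bytes
Full segments = floor(RWND / MSS)
Full segments = floor(8192 / 1460)
Full segments = floor(5.611) = 5

5


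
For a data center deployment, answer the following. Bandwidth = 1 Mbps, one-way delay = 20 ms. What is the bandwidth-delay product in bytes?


Given: bandwidth = 1 Mbps, delay = 20 ms
BDP in bits = 1 * 10^6 * 20 / 1000
BDP in bits = 20000
BDP in bytes = 20000 / 8 = 2500

2500


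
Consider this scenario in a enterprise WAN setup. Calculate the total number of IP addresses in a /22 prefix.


Given: CIDR prefix /22
Host bits = 32 - 22 = 10
Total addresses = 2^10 = 1024

1024


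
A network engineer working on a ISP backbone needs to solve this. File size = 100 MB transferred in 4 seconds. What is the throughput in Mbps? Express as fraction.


Given: file = 100 MB, time = 4 s
File in Mb = 100 * 8 = 800 Mb
Throughput = 800 / 4 Mbps
Throughput = 200 Mbps

200


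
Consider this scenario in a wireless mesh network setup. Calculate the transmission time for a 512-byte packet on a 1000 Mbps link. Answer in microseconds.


Given: packet = 512 bytes, bandwidth = 1000 Mbps
Packet in bits = 512 * 8 = 4096 bits
Bandwidth = 1000 * 10^6 = 1000000000 bps
Time = 4096 / 1000000000 seconds
Time in us = 4096 * 10^6 / 1000000000 = 4.096

4.096


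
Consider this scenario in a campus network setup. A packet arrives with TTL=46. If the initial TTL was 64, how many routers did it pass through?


Given: initial TTL = 64, received TTL = 46
Hops = initial TTL - received TTL
Hops = 64 - 46 = 18

18


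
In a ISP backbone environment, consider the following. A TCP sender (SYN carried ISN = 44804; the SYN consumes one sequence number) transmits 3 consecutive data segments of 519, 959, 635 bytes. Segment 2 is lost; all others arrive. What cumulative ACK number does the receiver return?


SYN uses sequence number 44804; first data byte = ISN + 1 = 44805.
Segment 1: SEQ = 44805, len = 519 B, covers [44805, 45323]
Segment 2: SEQ = 45324, len = 959 B, covers [45324, 46282] [LOST]
Segment 3: SEQ = 46283, len = 635 B, covers [46283, 46917]
In-order data received: bytes [44805, 45323] (segments 1..1).
Segment 2 missing -> gap begins at byte 45324; later segments buffered out of order.
Cumulative ACK = next expected in-order byte = 44805 + 519 = 45324

45324


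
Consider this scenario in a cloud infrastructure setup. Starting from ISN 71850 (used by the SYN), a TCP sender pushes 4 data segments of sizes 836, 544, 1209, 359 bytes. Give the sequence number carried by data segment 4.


The SYN occupies sequence number ISN = 71850, so the first data byte is ISN + 1 = 71851.
SEQ of data segment i = (ISN + 1) + sum of payload sizes of segments 1..i-1.
Segment 1: SEQ = 71851, payload = 836 bytes
Segment 2: SEQ = 72687, payload = 544 bytes
Segment 3: SEQ = 73231, payload = 1209 bytes
Segment 4: SEQ = 74440, payload = 359 bytes
SEQ of segment 4 = 71851 + 836 + 544 + 1209 = 74440

74440


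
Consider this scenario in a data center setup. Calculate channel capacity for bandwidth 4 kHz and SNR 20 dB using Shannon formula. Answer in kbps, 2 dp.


Given: B = 4 kHz, SNR = 20 dB
SNR linear = 10^(20/10) = 100
1 + SNR = 101
log2(101) = 6.6582114828
C = 4 * 1000 * 6.6582114828 = 26632.8459 bps
C = 26.632846 kbps -> 26.63 kbps (2 dp)

26.63


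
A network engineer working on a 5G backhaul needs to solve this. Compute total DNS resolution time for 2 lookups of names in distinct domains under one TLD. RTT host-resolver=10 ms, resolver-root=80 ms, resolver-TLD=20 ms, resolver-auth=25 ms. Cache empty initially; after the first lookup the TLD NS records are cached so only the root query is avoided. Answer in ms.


Lookup 1 (cold cache): local + root + TLD + auth = 10 + 80 + 20 + 25 = 135 ms
Lookups 2..2 (TLD NS cached -> skip root; new domain -> still ask TLD and auth): local + TLD + auth = 10 + 20 + 25 = 55 ms each
Remaining 1 lookups: 1 * 55 = 55 ms
Total = 135 + 55 = 190 ms

190


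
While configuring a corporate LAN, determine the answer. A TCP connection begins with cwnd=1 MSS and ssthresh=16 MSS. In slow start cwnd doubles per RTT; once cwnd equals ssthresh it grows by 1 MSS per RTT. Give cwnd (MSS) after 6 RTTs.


RTT 0: cwnd = 1 MSS (initial)
RTT 1: cwnd = 2 MSS (slow start, doubled)
RTT 2: cwnd = 4 MSS (slow start, doubled)
RTT 3: cwnd = 8 MSS (slow start, doubled)
RTT 4: cwnd = 16 MSS (slow start, doubled)
RTT 5: cwnd = 17 MSS (congestion avoidance, +1)
RTT 6: cwnd = 18 MSS (congestion avoidance, +1)

18


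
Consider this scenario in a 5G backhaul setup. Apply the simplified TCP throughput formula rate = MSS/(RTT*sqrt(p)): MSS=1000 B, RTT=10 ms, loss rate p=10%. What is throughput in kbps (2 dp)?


Given: MSS = 1000 bytes, RTT = 10 ms, loss = 10%
RTT in seconds = 10 / 1000 = 0.01
Loss rate = 10% = 0.1
sqrt(loss) = sqrt(0.1) = 0.316227766017
Throughput (bytes/s) = 1000 / (0.01 * 0.316227766017) = 316227.7660
Throughput (kbps) = 316227.7660 * 8 / 1000 = 2529.822128 -> 2529.82 kbps (2 dp)

2529.82


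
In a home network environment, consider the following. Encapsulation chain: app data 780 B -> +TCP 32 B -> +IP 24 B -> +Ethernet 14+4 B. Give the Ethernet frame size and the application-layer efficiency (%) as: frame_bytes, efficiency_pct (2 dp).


TCP segment = 780 + 32 = 812 B
IP packet = 812 + 24 = 836 B
Ethernet frame = 836 + 14 + 4 = 854 B
Efficiency = app / frame = 780 / 854 = 0.913349 = 91.3349% -> 91.33% (2 dp)

854, 91.33


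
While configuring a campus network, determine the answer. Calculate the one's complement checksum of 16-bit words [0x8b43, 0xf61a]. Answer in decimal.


Given words: [0x8b43, 0xf61a]
Step 1: Sum all words
Raw sum = 35651 + 63002 = 98653
Step 2: Fold carry: (33117 + 1) = 33118
One's complement = ~33118 & 0xFFFF = 32417

32417


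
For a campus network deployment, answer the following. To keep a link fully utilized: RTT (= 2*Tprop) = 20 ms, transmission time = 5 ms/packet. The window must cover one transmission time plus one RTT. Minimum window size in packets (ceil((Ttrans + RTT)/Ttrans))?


Given: Ttrans = 5 ms, RTT = 20 ms (= 2 * Tprop, Tprop = 10 ms)
Time until first ACK returns = Ttrans + RTT = 5 + 20 = 25 ms
Need W * Ttrans >= Ttrans + RTT  ->  W >= (Ttrans + RTT) / Ttrans
(Ttrans + RTT) / Ttrans = 25 / 5 = 5
W_min = ceil(5) = 5

5


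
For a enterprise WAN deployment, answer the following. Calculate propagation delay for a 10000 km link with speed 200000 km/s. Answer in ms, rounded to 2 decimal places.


Given: distance = 10000 km, speed = 200000 km/s
Delay = distance / speed = 10000 / 200000 seconds
Delay in ms = 10000 * 1000 / 200000
Delay = 50.0000 ms
Rounded to 2 dp = 50.00 ms

50.00


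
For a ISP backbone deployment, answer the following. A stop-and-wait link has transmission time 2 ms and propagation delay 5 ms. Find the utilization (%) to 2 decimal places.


Given: Ttrans = 2 ms, Tprop = 5 ms
RTT = 2 * Tprop = 2 * 5 = 10 ms
U = Ttrans / (Ttrans + RTT)
U = 2 / (2 + 10)
U = 2 / 12 = 0.166667
U% = 16.67%

16.67


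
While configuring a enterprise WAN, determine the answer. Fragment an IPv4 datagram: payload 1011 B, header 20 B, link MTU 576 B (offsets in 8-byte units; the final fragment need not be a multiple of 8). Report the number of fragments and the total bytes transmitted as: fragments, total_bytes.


Max data per non-final fragment = floor((MTU - header)/8)*8 = floor((576 - 20)/8)*8 = floor(556/8)*8 = 552 B
Final fragment needs no 8-byte alignment: it can carry up to MTU - header = 556 B
Non-final fragments needed = ceil((payload - 556) / 552) = ceil(455/552) = ceil(0.8243) = 1
Number of fragments = 1 + 1 = 2
Fragment sizes (data): 1 * 552 B + 459 B (last, 459 <= 556 OK)
Total bytes sent = payload + n_frags * header = 1011 + 2*20 = 1011 + 40 = 1051 B

2, 1051


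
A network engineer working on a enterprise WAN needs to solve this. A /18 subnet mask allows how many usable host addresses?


Given: subnet mask /18
Host bits = 32 - 18 = 14
Total addresses = 2^14 = 16384
Usable hosts = 16384 - 2 (network + broadcast) = 16382

16382


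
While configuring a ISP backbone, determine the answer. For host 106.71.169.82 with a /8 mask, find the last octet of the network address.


Given: IP = 106.71.169.82, prefix = /8
Subnet mask = 255.0.0.0
Last octet of IP: 82
Last octet of mask: 0
Network last octet = 82 AND 0 = 0

0


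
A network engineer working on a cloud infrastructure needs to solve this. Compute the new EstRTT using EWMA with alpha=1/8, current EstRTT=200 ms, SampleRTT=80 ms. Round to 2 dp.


Given: EstRTT = 200 ms, SampleRTT = 80 ms, alpha = 1/8
New EstRTT = (1 - alpha) * EstRTT + alpha * SampleRTT
(7/8) * 200 = 175
(1/8) * 80 = 10
New EstRTT = 175 + 10 = 185 ms -> 185.00 ms (2 dp)

185.00


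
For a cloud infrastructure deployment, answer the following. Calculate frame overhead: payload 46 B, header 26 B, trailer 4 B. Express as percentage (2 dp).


Given: payload = 46 B, header = 26 B, trailer = 4 B
Overhead bytes = header + trailer = 26 + 4 = 30
Total frame = payload + overhead = 46 + 30 = 76
Overhead % = 30 / 76 * 100 = 39.4737% -> 39.47% (2 dp)

39.47


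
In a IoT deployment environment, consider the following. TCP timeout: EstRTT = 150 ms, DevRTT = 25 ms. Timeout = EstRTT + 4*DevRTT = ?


Given: EstRTT = 150 ms, DevRTT = 25 ms
Timeout = EstRTT + 4 * DevRTT
4 * DevRTT = 4 * 25 = 100
Timeout = 150 + 100 = 250 ms

250


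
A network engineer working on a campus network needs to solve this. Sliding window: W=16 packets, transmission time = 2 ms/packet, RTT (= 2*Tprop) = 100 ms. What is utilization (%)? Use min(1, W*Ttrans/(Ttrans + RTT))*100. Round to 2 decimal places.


Given: W = 16, Ttrans = 2 ms, RTT = 100 ms (= 2 * Tprop, Tprop = 50 ms)
Cycle time = Ttrans + RTT = 2 + 100 = 102 ms (first packet sent until its ACK returns)
W * Ttrans = 16 * 2 = 32 ms of sending per cycle
W * Ttrans / (Ttrans + RTT) = 32 / 102 = 0.313725
U = min(1, 0.313725) = 0.313725
U% = 31.37%

31.37


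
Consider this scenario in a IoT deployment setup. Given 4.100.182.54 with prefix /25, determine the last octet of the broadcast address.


Given: IP = 4.100.182.54, prefix = /25
Host bits = 32 - 25 = 7
Network last octet = 54 AND mask = 0
Host part size = 2^7 - 1 = 127
Broadcast last octet = 0 OR 127 = 127

127


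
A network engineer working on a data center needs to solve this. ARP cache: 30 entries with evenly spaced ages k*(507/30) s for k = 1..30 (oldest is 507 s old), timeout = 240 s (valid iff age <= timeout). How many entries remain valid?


Ages are k * 507/30 s for k = 1..30 (spacing = 16.9000 s).
Entry k is valid iff k * 507/30 <= 240 iff k <= 30 * 240 / 507 = 14.2012
n_valid = floor(14.2012) = 14
(n_stale = 30 - 14 = 16)

14


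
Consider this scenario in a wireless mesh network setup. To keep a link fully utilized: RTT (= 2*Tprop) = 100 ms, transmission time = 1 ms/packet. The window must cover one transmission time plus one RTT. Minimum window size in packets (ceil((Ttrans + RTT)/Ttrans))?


Given: Ttrans = 1 ms, RTT = 100 ms (= 2 * Tprop, Tprop = 50 ms)
Time until first ACK returns = Ttrans + RTT = 1 + 100 = 101 ms
Need W * Ttrans >= Ttrans + RTT  ->  W >= (Ttrans + RTT) / Ttrans
(Ttrans + RTT) / Ttrans = 101 / 1 = 101
W_min = ceil(101) = 101

101


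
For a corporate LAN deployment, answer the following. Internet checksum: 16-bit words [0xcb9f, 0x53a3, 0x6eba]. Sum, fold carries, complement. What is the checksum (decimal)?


Given words: [0xcb9f, 0x53a3, 0x6eba]
Step 1: Sum all words
Raw sum = 52127 + 21411 + 28346 = 101884
Step 2: Fold carry: (36348 + 1) = 36349
One's complement = ~36349 & 0xFFFF = 29186

29186


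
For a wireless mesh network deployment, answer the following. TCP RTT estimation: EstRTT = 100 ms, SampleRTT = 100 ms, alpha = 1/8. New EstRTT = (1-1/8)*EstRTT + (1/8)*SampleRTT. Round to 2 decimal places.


Given: EstRTT = 100 ms, SampleRTT = 100 ms, alpha = 1/8
New EstRTT = (1 - alpha) * EstRTT + alpha * SampleRTT
(7/8) * 100 = 87.5
(1/8) * 100 = 12.5
New EstRTT = 87.5 + 12.5 = 100 ms -> 100.00 ms (2 dp)

100.00


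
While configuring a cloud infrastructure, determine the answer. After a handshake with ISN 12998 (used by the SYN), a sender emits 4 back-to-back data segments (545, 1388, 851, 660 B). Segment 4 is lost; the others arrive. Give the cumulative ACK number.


SYN uses sequence number 12998; first data byte = ISN + 1 = 12999.
Segment 1: SEQ = 12999, len = 545 B, covers [12999, 13543]
Segment 2: SEQ = 13544, len = 1388 B, covers [13544, 14931]
Segment 3: SEQ = 14932, len = 851 B, covers [14932, 15782]
Segment 4: SEQ = 15783, len = 660 B, covers [15783, 16442] [LOST]
In-order data received: bytes [12999, 15782] (segments 1..3).
Segment 4 missing -> gap begins at byte 15783.
Cumulative ACK = next expected in-order byte = 12999 + 545 + 1388 + 851 = 15783

15783


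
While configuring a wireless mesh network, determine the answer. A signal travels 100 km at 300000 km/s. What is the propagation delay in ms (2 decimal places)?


Given: distance = 100 km, speed = 300000 km/s
Delay = distance / speed = 100 / 300000 seconds
Delay in ms = 100 * 1000 / 300000
Delay = 0.3333 ms
Rounded to 2 dp = 0.33 ms

0.33


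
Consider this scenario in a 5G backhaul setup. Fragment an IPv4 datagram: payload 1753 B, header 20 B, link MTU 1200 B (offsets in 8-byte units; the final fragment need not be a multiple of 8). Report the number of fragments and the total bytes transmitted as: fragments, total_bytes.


Max data per non-final fragment = floor((MTU - header)/8)*8 = floor((1200 - 20)/8)*8 = floor(1180/8)*8 = 1176 B
Final fragment needs no 8-byte alignment: it can carry up to MTU - header = 1180 B
Non-final fragments needed = ceil((payload - 1180) / 1176) = ceil(573/1176) = ceil(0.4872) = 1
Number of fragments = 1 + 1 = 2
Fragment sizes (data): 1 * 1176 B + 577 B (last, 577 <= 1180 OK)
Total bytes sent = payload + n_frags * header = 1753 + 2*20 = 1753 + 40 = 1793 B

2, 1793


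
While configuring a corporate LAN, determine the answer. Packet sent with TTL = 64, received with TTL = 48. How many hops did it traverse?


Given: initial TTL = 64, received TTL = 48
Hops = initial TTL - received TTL
Hops = 64 - 48 = 16

16


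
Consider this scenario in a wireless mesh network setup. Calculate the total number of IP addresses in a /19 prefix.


Given: CIDR prefix /19
Host bits = 32 - 19 = 13
Total addresses = 2^13 = 8192

8192


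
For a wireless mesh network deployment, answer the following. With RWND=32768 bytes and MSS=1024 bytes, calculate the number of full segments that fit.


Given: RWND = 32768 bytes, MSS = 1024 bytes
Full segments = floor(RWND / MSS)
Full segments = floor(32768 / 1024)
Full segments = floor(32.0) = 32

32


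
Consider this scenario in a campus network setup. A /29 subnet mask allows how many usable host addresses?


Given: subnet mask /29
Host bits = 32 - 29 = 3
Total addresses = 2^3 = 8
Usable hosts = 8 - 2 (network + broadcast) = 6

6


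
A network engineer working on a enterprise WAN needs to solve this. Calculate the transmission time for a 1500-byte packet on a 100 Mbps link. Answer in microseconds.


Given: packet = 1500 bytes, bandwidth = 100 Mbps
Packet in bits = 1500 * 8 = 12000 bits
Bandwidth = 100 * 10^6 = 100000000 bps
Time = 12000 / 100000000 seconds
Time in us = 12000 * 10^6 / 100000000 = 120

120


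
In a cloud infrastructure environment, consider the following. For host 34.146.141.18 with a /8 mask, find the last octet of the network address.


Given: IP = 34.146.141.18, prefix = /8
Subnet mask = 255.0.0.0
Last octet of IP: 18
Last octet of mask: 0
Network last octet = 18 AND 0 = 0

0


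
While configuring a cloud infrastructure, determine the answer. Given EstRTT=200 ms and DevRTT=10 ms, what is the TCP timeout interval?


Given: EstRTT = 200 ms, DevRTT = 10 ms
Timeout = EstRTT + 4 * DevRTT
4 * DevRTT = 4 * 10 = 40
Timeout = 200 + 40 = 240 ms

240


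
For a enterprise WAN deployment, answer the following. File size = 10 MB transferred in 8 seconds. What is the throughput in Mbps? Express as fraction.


Given: file = 10 MB, time = 8 s
File in Mb = 10 * 8 = 80 Mb
Throughput = 80 / 8 Mbps
Throughput = 10 Mbps

10


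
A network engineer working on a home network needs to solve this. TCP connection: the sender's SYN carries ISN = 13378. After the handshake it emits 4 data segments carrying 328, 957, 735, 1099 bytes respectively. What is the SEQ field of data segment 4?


The SYN occupies sequence number ISN = 13378, so the first data byte is ISN + 1 = 13379.
SEQ of data segment i = (ISN + 1) + sum of payload sizes of segments 1..i-1.
Segment 1: SEQ = 13379, payload = 328 bytes
Segment 2: SEQ = 13707, payload = 957 bytes
Segment 3: SEQ = 14664, payload = 735 bytes
Segment 4: SEQ = 15399, payload = 1099 bytes
SEQ of segment 4 = 13379 + 328 + 957 + 735 = 15399

15399


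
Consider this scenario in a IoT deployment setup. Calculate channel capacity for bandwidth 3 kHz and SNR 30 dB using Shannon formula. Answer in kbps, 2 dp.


Given: B = 3 kHz, SNR = 30 dB
SNR linear = 10^(30/10) = 1000
1 + SNR = 1001
log2(1001) = 9.9672262588
C = 3 * 1000 * 9.9672262588 = 29901.6788 bps
C = 29.901679 kbps -> 29.90 kbps (2 dp)

29.90


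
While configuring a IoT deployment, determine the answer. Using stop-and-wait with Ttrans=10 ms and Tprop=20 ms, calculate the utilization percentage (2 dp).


Given: Ttrans = 10 ms, Tprop = 20 ms
RTT = 2 * Tprop = 2 * 20 = 40 ms
U = Ttrans / (Ttrans + RTT)
U = 10 / (10 + 40)
U = 10 / 50 = 0.2
U% = 20.00%

20.00


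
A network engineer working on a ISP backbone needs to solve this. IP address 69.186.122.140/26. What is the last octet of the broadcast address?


Given: IP = 69.186.122.140, prefix = /26
Host bits = 32 - 26 = 6
Network last octet = 140 AND mask = 128
Host part size = 2^6 - 1 = 63
Broadcast last octet = 128 OR 63 = 191

191


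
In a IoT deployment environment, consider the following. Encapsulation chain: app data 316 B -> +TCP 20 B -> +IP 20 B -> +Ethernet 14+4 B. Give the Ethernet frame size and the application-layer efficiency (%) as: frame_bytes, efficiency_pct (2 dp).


TCP segment = 316 + 20 = 336 B
IP packet = 336 + 20 = 356 B
Ethernet frame = 356 + 14 + 4 = 374 B
Efficiency = app / frame = 316 / 374 = 0.844920 = 84.4920% -> 84.49% (2 dp)

374, 84.49


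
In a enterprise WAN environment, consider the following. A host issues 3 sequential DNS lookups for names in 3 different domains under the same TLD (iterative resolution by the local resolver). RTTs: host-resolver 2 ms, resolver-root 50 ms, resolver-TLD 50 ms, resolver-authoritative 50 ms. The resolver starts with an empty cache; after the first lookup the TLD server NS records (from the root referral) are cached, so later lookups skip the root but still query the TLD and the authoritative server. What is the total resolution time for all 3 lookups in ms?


Lookup 1 (cold cache): local + root + TLD + auth = 2 + 50 + 50 + 50 = 152 ms
Lookups 2..3 (TLD NS cached -> skip root; new domain -> still ask TLD and auth): local + TLD + auth = 2 + 50 + 50 = 102 ms each
Remaining 2 lookups: 2 * 102 = 204 ms
Total = 152 + 204 = 356 ms

356
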